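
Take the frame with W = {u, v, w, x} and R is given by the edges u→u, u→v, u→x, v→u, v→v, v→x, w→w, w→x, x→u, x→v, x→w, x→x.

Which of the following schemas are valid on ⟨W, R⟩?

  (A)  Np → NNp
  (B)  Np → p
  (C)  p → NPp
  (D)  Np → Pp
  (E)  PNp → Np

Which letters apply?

B, C, D

R is reflexive: each world relates to itself.
R is symmetric: every R-edge is matched by its reverse.
R is not transitive: u R x and x R w but not u R w.
R is not euclidean: x R u and x R w but not u R w.
R is serial: every world has an R-successor.
(A) Np → NNp is axiom 4, which corresponds to transitivity. R is not transitive — not valid.
(B) Np → p is axiom T; it is valid on a frame exactly when R is reflexive. R is reflexive, so valid.
(C) p → NPp is axiom B, which corresponds to symmetry. R is symmetric — valid.
(D) axiom D: valid iff R is serial. R is serial — valid.
(E) the dual of axiom 5: valid iff R is euclidean. R is not euclidean — not valid.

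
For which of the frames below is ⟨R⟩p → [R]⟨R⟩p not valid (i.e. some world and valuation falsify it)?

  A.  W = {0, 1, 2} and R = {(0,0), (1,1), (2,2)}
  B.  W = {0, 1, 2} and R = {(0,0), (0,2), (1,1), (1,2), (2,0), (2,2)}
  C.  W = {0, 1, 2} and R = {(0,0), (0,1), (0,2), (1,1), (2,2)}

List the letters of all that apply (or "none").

B, C

The schema ⟨R⟩p → [R]⟨R⟩p is axiom 5; it is valid on a frame iff R is euclidean.
(A) R is euclidean (any two R-successors of the same world are R-related), so the schema is valid here.
(B) R is not euclidean (1 R 2 and 1 R 1 but not 2 R 1), so the schema fails here.
(C) R is not euclidean (0 R 1 and 0 R 0 but not 1 R 0), so the schema fails here.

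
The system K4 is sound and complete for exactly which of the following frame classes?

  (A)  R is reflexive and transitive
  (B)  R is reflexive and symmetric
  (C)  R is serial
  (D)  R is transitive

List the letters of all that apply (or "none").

(A) this class determines S4, not K4.
(B) this class determines B (= KTB), not K4.
(C) this class determines D, not K4.
(D) K4 is sound and complete for exactly this class.

D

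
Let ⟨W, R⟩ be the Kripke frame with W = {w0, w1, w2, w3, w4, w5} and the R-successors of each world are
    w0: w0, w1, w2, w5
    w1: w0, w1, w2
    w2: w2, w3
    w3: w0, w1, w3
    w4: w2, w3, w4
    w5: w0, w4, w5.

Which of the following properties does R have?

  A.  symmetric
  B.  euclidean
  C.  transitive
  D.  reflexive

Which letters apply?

D

(A) not symmetric: w0 R w2 but not w2 R w0.
(B) not euclidean: w0 R w1 and w0 R w5 but not w1 R w5.
(C) not transitive: w0 R w2 and w2 R w3 but not w0 R w3.
(D) reflexive: each world relates to itself.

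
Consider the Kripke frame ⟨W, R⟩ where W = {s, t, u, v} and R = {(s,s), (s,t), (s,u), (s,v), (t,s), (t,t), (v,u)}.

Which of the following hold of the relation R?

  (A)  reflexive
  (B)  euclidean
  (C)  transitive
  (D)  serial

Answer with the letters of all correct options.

(A) not reflexive: not u R u.
(B) not euclidean: s R t and s R u but not t R u.
(C) not transitive: t R s and s R u but not t R u.
(D) not serial: u has no R-successor.

none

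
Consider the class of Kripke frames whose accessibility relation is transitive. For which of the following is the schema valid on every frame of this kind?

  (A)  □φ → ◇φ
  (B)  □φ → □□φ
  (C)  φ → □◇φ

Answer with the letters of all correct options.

B

(A) □φ → ◇φ is axiom D, which corresponds to seriality. Such an R need not be serial — not valid.
(B) □φ → □□φ (axiom 4) characterises the transitive frames. Every such R is transitive — valid.
(C) φ → □◇φ is axiom B; it is valid on a frame exactly when R is symmetric. Such an R need not be symmetric, so not valid.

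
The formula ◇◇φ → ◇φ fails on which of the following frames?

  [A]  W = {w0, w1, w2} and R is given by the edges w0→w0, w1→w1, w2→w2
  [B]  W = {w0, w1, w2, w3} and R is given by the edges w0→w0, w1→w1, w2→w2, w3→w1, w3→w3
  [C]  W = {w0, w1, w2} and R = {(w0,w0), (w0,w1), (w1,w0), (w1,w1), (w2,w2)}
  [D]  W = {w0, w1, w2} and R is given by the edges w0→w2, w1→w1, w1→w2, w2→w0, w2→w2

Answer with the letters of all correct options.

D

The schema ◇◇φ → ◇φ is the dual of axiom 4; it is valid on a frame iff R is transitive.
(A) R is transitive (R is closed under composition), so the schema is valid here.
(B) R is transitive (R is closed under composition), so the schema is valid here.
(C) R is transitive (R is closed under composition), so the schema is valid here.
(D) R is not transitive (w0 R w2 and w2 R w0 but not w0 R w0), so the schema fails here.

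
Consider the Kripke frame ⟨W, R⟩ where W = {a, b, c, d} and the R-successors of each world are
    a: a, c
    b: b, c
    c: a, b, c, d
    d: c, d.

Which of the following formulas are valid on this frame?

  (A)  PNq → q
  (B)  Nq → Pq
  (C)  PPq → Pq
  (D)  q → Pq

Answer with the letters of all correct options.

R is reflexive: each world relates to itself.
R is symmetric: every R-edge is matched by its reverse.
R is not transitive: a R c and c R b but not a R b.
R is serial: every world has an R-successor.
(A) PNq → q (the dual of axiom B) characterises the symmetric frames. R is symmetric — valid.
(B) Nq → Pq (axiom D) characterises the serial frames. R is serial — valid.
(C) the dual of axiom 4: valid iff R is transitive. R is not transitive — not valid.
(D) the dual of axiom T: valid iff R is reflexive. R is reflexive — valid.

A, B, D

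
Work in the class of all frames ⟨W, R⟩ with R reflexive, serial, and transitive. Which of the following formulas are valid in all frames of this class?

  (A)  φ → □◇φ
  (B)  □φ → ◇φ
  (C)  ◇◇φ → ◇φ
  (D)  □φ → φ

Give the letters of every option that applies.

(A) φ → □◇φ is axiom B; it is valid on a frame exactly when R is symmetric. Such an R need not be symmetric, so not valid.
(B) axiom D: valid iff R is serial. Every such R is serial — valid.
(C) ◇◇φ → ◇φ (the dual of axiom 4) characterises the transitive frames. Every such R is transitive — valid.
(D) □φ → φ is axiom T; it is valid on a frame exactly when R is reflexive. Every such R is reflexive, so valid.

B, C, D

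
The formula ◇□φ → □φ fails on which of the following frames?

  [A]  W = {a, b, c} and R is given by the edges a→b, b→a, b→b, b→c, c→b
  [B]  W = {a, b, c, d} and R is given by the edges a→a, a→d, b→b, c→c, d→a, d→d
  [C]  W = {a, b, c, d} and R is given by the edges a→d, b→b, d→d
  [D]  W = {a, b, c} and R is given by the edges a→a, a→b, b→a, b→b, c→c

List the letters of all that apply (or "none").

The schema ◇□φ → □φ is the dual of axiom 5; it is valid on a frame iff R is euclidean.
(A) R is not euclidean (b R a and b R c but not a R c), so the schema fails here.
(B) R is euclidean (any two R-successors of the same world are R-related), so the schema is valid here.
(C) R is euclidean (any two R-successors of the same world are R-related), so the schema is valid here.
(D) R is euclidean (any two R-successors of the same world are R-related), so the schema is valid here.

A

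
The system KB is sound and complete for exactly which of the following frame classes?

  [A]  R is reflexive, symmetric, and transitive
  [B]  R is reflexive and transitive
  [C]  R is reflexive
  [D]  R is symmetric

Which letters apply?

D

(A) this class determines S5, not KB.
(B) this class determines S4, not KB.
(C) this class determines T (= KT), not KB.
(D) KB is sound and complete for exactly this class.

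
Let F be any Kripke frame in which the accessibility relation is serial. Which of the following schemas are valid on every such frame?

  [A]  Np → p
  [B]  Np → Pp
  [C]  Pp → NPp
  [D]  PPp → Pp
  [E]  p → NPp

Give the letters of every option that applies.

B

(A) axiom T: valid iff R is reflexive. Such an R need not be reflexive — not valid.
(B) Np → Pp (axiom D) characterises the serial frames. Every such R is serial — valid.
(C) Pp → NPp is axiom 5; it is valid on a frame exactly when R is euclidean. Such an R need not be euclidean, so not valid.
(D) PPp → Pp is the dual of axiom 4; it is valid on a frame exactly when R is transitive. Such an R need not be transitive, so not valid.
(E) axiom B: valid iff R is symmetric. Such an R need not be symmetric — not valid.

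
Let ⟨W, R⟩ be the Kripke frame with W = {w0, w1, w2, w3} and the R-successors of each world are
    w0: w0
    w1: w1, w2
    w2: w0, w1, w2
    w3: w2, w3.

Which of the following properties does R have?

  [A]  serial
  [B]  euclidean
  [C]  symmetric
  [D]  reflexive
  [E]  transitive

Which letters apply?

(A) serial: every world has an R-successor.
(B) not euclidean: w2 R w0 and w2 R w1 but not w0 R w1.
(C) not symmetric: w2 R w0 but not w0 R w2.
(D) reflexive: each world relates to itself.
(E) not transitive: w1 R w2 and w2 R w0 but not w1 R w0.

A, D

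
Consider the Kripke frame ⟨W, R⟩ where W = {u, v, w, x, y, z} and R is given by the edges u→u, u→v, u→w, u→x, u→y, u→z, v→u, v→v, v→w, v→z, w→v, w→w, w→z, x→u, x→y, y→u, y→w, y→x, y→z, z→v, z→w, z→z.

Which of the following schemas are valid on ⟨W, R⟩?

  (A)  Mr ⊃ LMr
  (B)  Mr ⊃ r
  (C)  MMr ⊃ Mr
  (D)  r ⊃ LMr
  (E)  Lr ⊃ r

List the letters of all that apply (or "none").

none

R is not reflexive: not x R x.
R is not symmetric: u R w but not w R u.
R is not transitive: v R u and u R x but not v R x.
R is not euclidean: u R v and u R x but not v R x.
R is not a subset of the identity: u R v with u ≠ v.
(A) axiom 5: valid iff R is euclidean. R is not euclidean — not valid.
(B) Mr ⊃ r is the converse of T; it holds exactly when R ⊆ identity. Here R ⊄ identity — not valid.
(C) MMr ⊃ Mr (the dual of axiom 4) characterises the transitive frames. R is not transitive — not valid.
(D) r ⊃ LMr (axiom B) characterises the symmetric frames. R is not symmetric — not valid.
(E) Lr ⊃ r (axiom T) characterises the reflexive frames. R is not reflexive — not valid.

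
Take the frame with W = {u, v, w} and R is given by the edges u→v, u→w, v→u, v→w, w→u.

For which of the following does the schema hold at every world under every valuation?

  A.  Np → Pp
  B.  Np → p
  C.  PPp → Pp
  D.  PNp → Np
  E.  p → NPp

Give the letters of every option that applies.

A

R is not reflexive: not u R u.
R is not symmetric: v R w but not w R v.
R is not transitive: u R v and v R u but not u R u.
R is not euclidean: u R w and u R v but not w R v.
R is serial: every world has an R-successor.
(A) Np → Pp is axiom D, which corresponds to seriality. R is serial — valid.
(B) Np → p is axiom T, which corresponds to reflexivity. R is not reflexive — not valid.
(C) PPp → Pp is the dual of axiom 4; it is valid on a frame exactly when R is transitive. R is not transitive, so not valid.
(D) the dual of axiom 5: valid iff R is euclidean. R is not euclidean — not valid.
(E) p → NPp (axiom B) characterises the symmetric frames. R is not symmetric — not valid.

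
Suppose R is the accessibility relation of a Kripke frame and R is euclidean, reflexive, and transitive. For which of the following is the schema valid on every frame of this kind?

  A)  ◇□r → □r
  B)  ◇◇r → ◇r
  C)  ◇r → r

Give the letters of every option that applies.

A, B

A relation that is euclidean, reflexive, and transitive is also serial and symmetric.
(A) the dual of axiom 5: valid iff R is euclidean. Every such R is euclidean — valid.
(B) ◇◇r → ◇r is the dual of axiom 4; it is valid on a frame exactly when R is transitive. Every such R is transitive, so valid.
(C) ◇r → r is the converse of T; it holds exactly when R ⊆ identity. Such an R need not be a subset of the identity — not valid.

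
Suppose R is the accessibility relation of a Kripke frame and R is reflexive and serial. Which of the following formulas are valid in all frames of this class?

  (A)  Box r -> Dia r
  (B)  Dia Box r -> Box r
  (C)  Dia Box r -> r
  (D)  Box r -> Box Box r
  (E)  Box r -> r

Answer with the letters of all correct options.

(A) Box r -> Dia r is axiom D, which corresponds to seriality. Every such R is serial — valid.
(B) the dual of axiom 5: valid iff R is euclidean. Such an R need not be euclidean — not valid.
(C) the dual of axiom B: valid iff R is symmetric. Such an R need not be symmetric — not valid.
(D) Box r -> Box Box r is axiom 4; it is valid on a frame exactly when R is transitive. Such an R need not be transitive, so not valid.
(E) Box r -> r (axiom T) characterises the reflexive frames. Every such R is reflexive — valid.

A, E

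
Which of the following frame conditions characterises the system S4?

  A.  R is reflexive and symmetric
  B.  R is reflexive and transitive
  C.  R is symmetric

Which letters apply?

(A) this class determines B (= KTB), not S4.
(B) S4 is sound and complete for exactly this class.
(C) this class determines KB, not S4.

B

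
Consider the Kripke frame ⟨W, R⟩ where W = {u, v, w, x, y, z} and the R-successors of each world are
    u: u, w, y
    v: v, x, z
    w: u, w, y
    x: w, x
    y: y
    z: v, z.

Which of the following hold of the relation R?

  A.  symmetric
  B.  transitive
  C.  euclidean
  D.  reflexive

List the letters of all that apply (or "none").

D

(A) not symmetric: u R y but not y R u.
(B) not transitive: v R x and x R w but not v R w.
(C) not euclidean: u R y and u R u but not y R u.
(D) reflexive: each world relates to itself.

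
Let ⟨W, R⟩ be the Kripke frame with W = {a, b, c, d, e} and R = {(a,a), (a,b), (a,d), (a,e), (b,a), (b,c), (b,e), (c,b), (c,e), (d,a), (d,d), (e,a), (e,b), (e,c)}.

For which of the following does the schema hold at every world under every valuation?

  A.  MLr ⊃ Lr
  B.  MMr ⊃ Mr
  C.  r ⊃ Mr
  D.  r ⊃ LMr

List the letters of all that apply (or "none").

D

R is not reflexive: not b R b.
R is symmetric: every R-edge is matched by its reverse.
R is not transitive: a R b and b R c but not a R c.
R is not euclidean: a R b and a R d but not b R d.
(A) MLr ⊃ Lr (the dual of axiom 5) characterises the euclidean frames. R is not euclidean — not valid.
(B) MMr ⊃ Mr (the dual of axiom 4) characterises the transitive frames. R is not transitive — not valid.
(C) r ⊃ Mr is the dual of axiom T, which corresponds to reflexivity. R is not reflexive — not valid.
(D) axiom B: valid iff R is symmetric. R is symmetric — valid.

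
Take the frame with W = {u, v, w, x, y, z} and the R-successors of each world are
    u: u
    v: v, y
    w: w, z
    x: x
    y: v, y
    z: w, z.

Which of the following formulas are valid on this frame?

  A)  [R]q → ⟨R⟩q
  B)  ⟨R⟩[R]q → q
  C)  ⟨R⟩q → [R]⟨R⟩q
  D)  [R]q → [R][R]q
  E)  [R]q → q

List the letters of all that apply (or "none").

A, B, C, D, E

R is reflexive: each world relates to itself.
R is symmetric: every R-edge is matched by its reverse.
R is transitive: R is closed under composition.
R is euclidean: any two R-successors of the same world are R-related.
R is serial: every world has an R-successor.
(A) [R]q → ⟨R⟩q (axiom D) characterises the serial frames. R is serial — valid.
(B) ⟨R⟩[R]q → q is the dual of axiom B; it is valid on a frame exactly when R is symmetric. R is symmetric, so valid.
(C) axiom 5: valid iff R is euclidean. R is euclidean — valid.
(D) axiom 4: valid iff R is transitive. R is transitive — valid.
(E) [R]q → q (axiom T) characterises the reflexive frames. R is reflexive — valid.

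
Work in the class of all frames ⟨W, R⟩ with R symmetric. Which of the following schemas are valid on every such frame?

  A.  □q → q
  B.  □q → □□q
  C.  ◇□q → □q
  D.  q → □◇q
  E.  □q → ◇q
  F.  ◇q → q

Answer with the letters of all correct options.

D

(A) □q → q (axiom T) characterises the reflexive frames. Such an R need not be reflexive — not valid.
(B) □q → □□q (axiom 4) characterises the transitive frames. Such an R need not be transitive — not valid.
(C) ◇□q → □q is the dual of axiom 5; it is valid on a frame exactly when R is euclidean. Such an R need not be euclidean, so not valid.
(D) axiom B: valid iff R is symmetric. Every such R is symmetric — valid.
(E) □q → ◇q (axiom D) characterises the serial frames. Such an R need not be serial — not valid.
(F) ◇q → q is the converse of T; it holds exactly when R ⊆ identity. Such an R need not be a subset of the identity — not valid.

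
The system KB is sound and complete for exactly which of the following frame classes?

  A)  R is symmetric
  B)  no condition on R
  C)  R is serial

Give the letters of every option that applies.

(A) KB is sound and complete for exactly this class.
(B) this class determines K, not KB.
(C) this class determines D, not KB.

A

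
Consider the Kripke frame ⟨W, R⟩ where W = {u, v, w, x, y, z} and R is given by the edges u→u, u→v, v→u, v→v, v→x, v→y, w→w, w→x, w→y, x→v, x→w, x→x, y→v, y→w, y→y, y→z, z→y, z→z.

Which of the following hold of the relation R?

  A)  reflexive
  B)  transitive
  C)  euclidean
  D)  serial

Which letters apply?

(A) reflexive: each world relates to itself.
(B) not transitive: u R v and v R x but not u R x.
(C) not euclidean: v R u and v R x but not u R x.
(D) serial: every world has an R-successor.

A, D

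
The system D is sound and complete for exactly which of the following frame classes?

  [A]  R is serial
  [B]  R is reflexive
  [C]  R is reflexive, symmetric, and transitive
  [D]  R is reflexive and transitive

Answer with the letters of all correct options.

A

(A) D is sound and complete for exactly this class.
(B) this class determines T (= KT), not D.
(C) this class determines S5, not D.
(D) this class determines S4, not D.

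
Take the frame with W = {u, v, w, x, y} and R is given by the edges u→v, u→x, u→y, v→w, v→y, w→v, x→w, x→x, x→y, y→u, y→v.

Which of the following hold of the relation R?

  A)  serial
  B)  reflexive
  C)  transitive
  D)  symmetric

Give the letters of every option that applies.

A

(A) serial: every world has an R-successor.
(B) not reflexive: not u R u.
(C) not transitive: u R v and v R w but not u R w.
(D) not symmetric: u R v but not v R u.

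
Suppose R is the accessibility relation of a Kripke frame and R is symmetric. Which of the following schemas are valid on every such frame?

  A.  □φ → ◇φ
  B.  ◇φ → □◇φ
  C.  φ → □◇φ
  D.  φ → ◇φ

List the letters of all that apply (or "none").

(A) □φ → ◇φ is axiom D, which corresponds to seriality. Such an R need not be serial — not valid.
(B) axiom 5: valid iff R is euclidean. Such an R need not be euclidean — not valid.
(C) φ → □◇φ is axiom B; it is valid on a frame exactly when R is symmetric. Every such R is symmetric, so valid.
(D) the dual of axiom T: valid iff R is reflexive. Such an R need not be reflexive — not valid.

C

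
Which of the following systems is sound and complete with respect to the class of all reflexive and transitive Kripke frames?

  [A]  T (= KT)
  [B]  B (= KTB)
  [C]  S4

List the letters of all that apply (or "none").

C

(A) T (= KT) is determined by the class of reflexive frames.
(B) B (= KTB) is determined by the class of reflexive and symmetric frames.
(C) S4 is determined by exactly this class.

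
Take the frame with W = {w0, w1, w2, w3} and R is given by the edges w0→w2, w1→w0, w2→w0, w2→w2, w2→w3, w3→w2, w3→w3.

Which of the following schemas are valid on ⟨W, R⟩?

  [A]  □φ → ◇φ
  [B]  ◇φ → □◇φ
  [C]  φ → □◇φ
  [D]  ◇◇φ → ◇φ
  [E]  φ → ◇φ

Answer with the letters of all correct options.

A

R is not reflexive: not w0 R w0.
R is not symmetric: w1 R w0 but not w0 R w1.
R is not transitive: w0 R w2 and w2 R w0 but not w0 R w0.
R is not euclidean: w2 R w0 and w2 R w3 but not w0 R w3.
R is serial: every world has an R-successor.
(A) axiom D: valid iff R is serial. R is serial — valid.
(B) ◇φ → □◇φ (axiom 5) characterises the euclidean frames. R is not euclidean — not valid.
(C) axiom B: valid iff R is symmetric. R is not symmetric — not valid.
(D) ◇◇φ → ◇φ is the dual of axiom 4, which corresponds to transitivity. R is not transitive — not valid.
(E) φ → ◇φ (the dual of axiom T) characterises the reflexive frames. R is not reflexive — not valid.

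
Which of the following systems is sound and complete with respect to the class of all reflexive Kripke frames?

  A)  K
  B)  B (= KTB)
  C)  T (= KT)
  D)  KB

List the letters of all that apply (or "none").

C

(A) K is determined by the class of arbitrary frames.
(B) B (= KTB) is determined by the class of reflexive and symmetric frames.
(C) T (= KT) is determined by exactly this class.
(D) KB is determined by the class of symmetric frames.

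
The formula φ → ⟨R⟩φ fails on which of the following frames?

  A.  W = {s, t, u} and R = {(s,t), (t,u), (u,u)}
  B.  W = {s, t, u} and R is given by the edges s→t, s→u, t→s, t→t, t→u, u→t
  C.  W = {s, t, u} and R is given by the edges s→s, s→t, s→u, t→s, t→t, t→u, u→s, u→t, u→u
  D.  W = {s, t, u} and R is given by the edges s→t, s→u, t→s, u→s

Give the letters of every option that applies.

The schema φ → ⟨R⟩φ is the dual of axiom T; it is valid on a frame iff R is reflexive.
(A) R is not reflexive (not s R s), so the schema fails here.
(B) R is not reflexive (not s R s), so the schema fails here.
(C) R is reflexive (each world relates to itself), so the schema is valid here.
(D) R is not reflexive (not s R s), so the schema fails here.

A, B, D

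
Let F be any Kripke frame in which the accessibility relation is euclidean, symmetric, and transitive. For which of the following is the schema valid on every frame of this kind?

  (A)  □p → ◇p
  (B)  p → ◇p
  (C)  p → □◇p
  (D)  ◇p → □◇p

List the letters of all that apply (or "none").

C, D

(A) □p → ◇p is axiom D; it is valid on a frame exactly when R is serial. Such an R need not be serial, so not valid.
(B) the dual of axiom T: valid iff R is reflexive. Such an R need not be reflexive — not valid.
(C) p → □◇p (axiom B) characterises the symmetric frames. Every such R is symmetric — valid.
(D) ◇p → □◇p is axiom 5; it is valid on a frame exactly when R is euclidean. Every such R is euclidean, so valid.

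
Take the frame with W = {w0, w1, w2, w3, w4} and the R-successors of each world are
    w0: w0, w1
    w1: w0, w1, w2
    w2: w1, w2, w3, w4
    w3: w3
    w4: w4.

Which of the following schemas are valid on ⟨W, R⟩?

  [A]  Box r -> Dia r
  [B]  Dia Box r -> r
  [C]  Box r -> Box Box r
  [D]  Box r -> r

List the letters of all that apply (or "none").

R is reflexive: each world relates to itself.
R is not symmetric: w2 R w3 but not w3 R w2.
R is not transitive: w0 R w1 and w1 R w2 but not w0 R w2.
R is serial: every world has an R-successor.
(A) Box r -> Dia r (axiom D) characterises the serial frames. R is serial — valid.
(B) the dual of axiom B: valid iff R is symmetric. R is not symmetric — not valid.
(C) axiom 4: valid iff R is transitive. R is not transitive — not valid.
(D) Box r -> r (axiom T) characterises the reflexive frames. R is reflexive — valid.

A, D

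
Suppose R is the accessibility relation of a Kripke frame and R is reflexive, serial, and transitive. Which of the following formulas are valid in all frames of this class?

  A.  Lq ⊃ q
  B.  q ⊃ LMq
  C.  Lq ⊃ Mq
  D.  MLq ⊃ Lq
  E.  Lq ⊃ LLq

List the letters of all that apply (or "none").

(A) Lq ⊃ q is axiom T; it is valid on a frame exactly when R is reflexive. Every such R is reflexive, so valid.
(B) q ⊃ LMq is axiom B; it is valid on a frame exactly when R is symmetric. Such an R need not be symmetric, so not valid.
(C) Lq ⊃ Mq (axiom D) characterises the serial frames. Every such R is serial — valid.
(D) MLq ⊃ Lq is the dual of axiom 5, which corresponds to the euclidean property. Such an R need not be euclidean — not valid.
(E) Lq ⊃ LLq (axiom 4) characterises the transitive frames. Every such R is transitive — valid.

A, C, E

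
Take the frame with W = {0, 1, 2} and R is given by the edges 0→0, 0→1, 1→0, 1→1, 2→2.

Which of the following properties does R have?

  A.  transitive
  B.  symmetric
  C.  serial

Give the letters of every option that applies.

(A) transitive: R is closed under composition.
(B) symmetric: every R-edge is matched by its reverse.
(C) serial: every world has an R-successor.

A, B, C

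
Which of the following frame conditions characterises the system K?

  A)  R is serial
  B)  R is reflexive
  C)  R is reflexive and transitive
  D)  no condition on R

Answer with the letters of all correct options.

(A) this class determines D, not K.
(B) this class determines T (= KT), not K.
(C) this class determines S4, not K.
(D) K is sound and complete for exactly this class.

D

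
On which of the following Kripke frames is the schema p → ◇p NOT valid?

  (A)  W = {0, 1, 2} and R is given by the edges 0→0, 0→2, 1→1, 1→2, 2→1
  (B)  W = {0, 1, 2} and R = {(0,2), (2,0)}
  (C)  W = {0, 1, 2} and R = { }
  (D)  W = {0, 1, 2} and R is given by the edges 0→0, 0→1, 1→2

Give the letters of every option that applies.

A, B, C, D

The schema p → ◇p is the dual of axiom T; it is valid on a frame iff R is reflexive.
(A) R is not reflexive (not 2 R 2), so the schema fails here.
(B) R is not reflexive (not 0 R 0), so the schema fails here.
(C) R is not reflexive (not 0 R 0), so the schema fails here.
(D) R is not reflexive (not 1 R 1), so the schema fails here.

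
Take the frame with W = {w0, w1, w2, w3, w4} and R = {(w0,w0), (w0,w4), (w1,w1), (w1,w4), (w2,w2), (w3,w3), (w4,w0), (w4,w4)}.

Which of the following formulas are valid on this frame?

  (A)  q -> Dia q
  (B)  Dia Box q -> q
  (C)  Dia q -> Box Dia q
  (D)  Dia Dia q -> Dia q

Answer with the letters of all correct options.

A

R is reflexive: each world relates to itself.
R is not symmetric: w1 R w4 but not w4 R w1.
R is not transitive: w1 R w4 and w4 R w0 but not w1 R w0.
R is not euclidean: w1 R w4 and w1 R w1 but not w4 R w1.
(A) q -> Dia q (the dual of axiom T) characterises the reflexive frames. R is reflexive — valid.
(B) Dia Box q -> q is the dual of axiom B, which corresponds to symmetry. R is not symmetric — not valid.
(C) Dia q -> Box Dia q (axiom 5) characterises the euclidean frames. R is not euclidean — not valid.
(D) Dia Dia q -> Dia q is the dual of axiom 4, which corresponds to transitivity. R is not transitive — not valid.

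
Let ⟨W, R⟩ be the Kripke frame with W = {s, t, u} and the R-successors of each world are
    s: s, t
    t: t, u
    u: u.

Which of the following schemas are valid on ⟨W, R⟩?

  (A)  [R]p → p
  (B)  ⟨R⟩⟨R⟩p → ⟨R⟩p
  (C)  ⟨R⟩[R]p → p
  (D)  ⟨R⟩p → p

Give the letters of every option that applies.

A

R is reflexive: each world relates to itself.
R is not symmetric: s R t but not t R s.
R is not transitive: s R t and t R u but not s R u.
R is not a subset of the identity: s R t with s ≠ t.
(A) axiom T: valid iff R is reflexive. R is reflexive — valid.
(B) the dual of axiom 4: valid iff R is transitive. R is not transitive — not valid.
(C) ⟨R⟩[R]p → p is the dual of axiom B, which corresponds to symmetry. R is not symmetric — not valid.
(D) ⟨R⟩p → p (the converse of T) corresponds to R being a subset of the identity. Here R ⊄ identity, so not valid.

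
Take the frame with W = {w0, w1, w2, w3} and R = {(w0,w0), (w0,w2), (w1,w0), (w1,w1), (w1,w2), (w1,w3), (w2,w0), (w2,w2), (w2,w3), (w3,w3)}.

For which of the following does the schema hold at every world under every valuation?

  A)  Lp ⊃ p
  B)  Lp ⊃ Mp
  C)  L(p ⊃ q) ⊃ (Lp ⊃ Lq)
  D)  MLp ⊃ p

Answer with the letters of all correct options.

A, B, C

R is reflexive: each world relates to itself.
R is not symmetric: w1 R w0 but not w0 R w1.
R is serial: every world has an R-successor.
(A) axiom T: valid iff R is reflexive. R is reflexive — valid.
(B) Lp ⊃ Mp (axiom D) characterises the serial frames. R is serial — valid.
(C) L(p ⊃ q) ⊃ (Lp ⊃ Lq) is the K axiom; it holds on all frames — valid.
(D) MLp ⊃ p (the dual of axiom B) characterises the symmetric frames. R is not symmetric — not valid.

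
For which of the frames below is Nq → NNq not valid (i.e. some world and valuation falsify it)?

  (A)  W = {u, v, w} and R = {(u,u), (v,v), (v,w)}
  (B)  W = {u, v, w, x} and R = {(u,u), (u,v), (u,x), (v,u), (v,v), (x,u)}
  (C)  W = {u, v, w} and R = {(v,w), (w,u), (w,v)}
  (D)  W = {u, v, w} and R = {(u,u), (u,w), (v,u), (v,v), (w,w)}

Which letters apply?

B, C, D

The schema Nq → NNq is axiom 4; it is valid on a frame iff R is transitive.
(A) R is transitive (R is closed under composition), so the schema is valid here.
(B) R is not transitive (v R u and u R x but not v R x), so the schema fails here.
(C) R is not transitive (v R w and w R u but not v R u), so the schema fails here.
(D) R is not transitive (v R u and u R w but not v R w), so the schema fails here.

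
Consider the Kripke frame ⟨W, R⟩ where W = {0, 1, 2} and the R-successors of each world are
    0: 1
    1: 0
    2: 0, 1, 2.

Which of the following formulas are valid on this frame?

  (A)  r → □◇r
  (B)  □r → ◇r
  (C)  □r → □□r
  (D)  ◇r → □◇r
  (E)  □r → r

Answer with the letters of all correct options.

B

R is not reflexive: not 0 R 0.
R is not symmetric: 2 R 0 but not 0 R 2.
R is not transitive: 0 R 1 and 1 R 0 but not 0 R 0.
R is not euclidean: 2 R 0 and 2 R 2 but not 0 R 2.
R is serial: every world has an R-successor.
(A) r → □◇r is axiom B, which corresponds to symmetry. R is not symmetric — not valid.
(B) □r → ◇r is axiom D, which corresponds to seriality. R is serial — valid.
(C) □r → □□r is axiom 4; it is valid on a frame exactly when R is transitive. R is not transitive, so not valid.
(D) axiom 5: valid iff R is euclidean. R is not euclidean — not valid.
(E) axiom T: valid iff R is reflexive. R is not reflexive — not valid.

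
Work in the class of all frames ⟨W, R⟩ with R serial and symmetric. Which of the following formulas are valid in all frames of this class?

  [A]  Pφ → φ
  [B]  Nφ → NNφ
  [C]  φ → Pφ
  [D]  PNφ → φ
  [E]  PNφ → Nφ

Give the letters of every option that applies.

D

(A) Pφ → φ (the converse of T) corresponds to R being a subset of the identity. Such an R need not be a subset of the identity, so not valid.
(B) Nφ → NNφ (axiom 4) characterises the transitive frames. Such an R need not be transitive — not valid.
(C) φ → Pφ (the dual of axiom T) characterises the reflexive frames. Such an R need not be reflexive — not valid.
(D) PNφ → φ (the dual of axiom B) characterises the symmetric frames. Every such R is symmetric — valid.
(E) PNφ → Nφ (the dual of axiom 5) characterises the euclidean frames. Such an R need not be euclidean — not valid.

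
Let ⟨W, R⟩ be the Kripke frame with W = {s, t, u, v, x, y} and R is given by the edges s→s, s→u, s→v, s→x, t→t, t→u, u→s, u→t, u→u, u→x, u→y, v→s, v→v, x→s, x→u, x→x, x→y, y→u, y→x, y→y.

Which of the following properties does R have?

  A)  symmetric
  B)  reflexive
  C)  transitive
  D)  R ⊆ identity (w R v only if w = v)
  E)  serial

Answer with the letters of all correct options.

(A) symmetric: every R-edge is matched by its reverse.
(B) reflexive: each world relates to itself.
(C) not transitive: s R u and u R t but not s R t.
(D) not ⊆ identity: s R u with s ≠ u.
(E) serial: every world has an R-successor.

A, B, E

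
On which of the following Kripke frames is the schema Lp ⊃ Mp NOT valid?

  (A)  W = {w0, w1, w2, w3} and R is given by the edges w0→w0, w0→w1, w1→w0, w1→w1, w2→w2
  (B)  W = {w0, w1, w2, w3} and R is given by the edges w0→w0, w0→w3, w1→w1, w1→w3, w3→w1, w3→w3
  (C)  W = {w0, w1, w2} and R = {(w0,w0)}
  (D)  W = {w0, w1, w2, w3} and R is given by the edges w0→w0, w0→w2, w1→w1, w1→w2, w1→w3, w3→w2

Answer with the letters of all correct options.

The schema Lp ⊃ Mp is axiom D; it is valid on a frame iff R is serial.
(A) R is not serial (w3 has no R-successor), so the schema fails here.
(B) R is not serial (w2 has no R-successor), so the schema fails here.
(C) R is not serial (w1 has no R-successor), so the schema fails here.
(D) R is not serial (w2 has no R-successor), so the schema fails here.

A, B, C, D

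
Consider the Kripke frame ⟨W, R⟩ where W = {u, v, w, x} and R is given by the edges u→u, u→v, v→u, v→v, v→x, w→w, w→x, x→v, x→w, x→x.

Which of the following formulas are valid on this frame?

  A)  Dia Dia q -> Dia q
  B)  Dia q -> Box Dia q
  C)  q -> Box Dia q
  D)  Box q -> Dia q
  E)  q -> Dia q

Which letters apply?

R is reflexive: each world relates to itself.
R is symmetric: every R-edge is matched by its reverse.
R is not transitive: u R v and v R x but not u R x.
R is not euclidean: v R u and v R x but not u R x.
R is serial: every world has an R-successor.
(A) Dia Dia q -> Dia q is the dual of axiom 4; it is valid on a frame exactly when R is transitive. R is not transitive, so not valid.
(B) Dia q -> Box Dia q is axiom 5; it is valid on a frame exactly when R is euclidean. R is not euclidean, so not valid.
(C) axiom B: valid iff R is symmetric. R is symmetric — valid.
(D) Box q -> Dia q is axiom D, which corresponds to seriality. R is serial — valid.
(E) q -> Dia q is the dual of axiom T, which corresponds to reflexivity. R is reflexive — valid.

C, D, E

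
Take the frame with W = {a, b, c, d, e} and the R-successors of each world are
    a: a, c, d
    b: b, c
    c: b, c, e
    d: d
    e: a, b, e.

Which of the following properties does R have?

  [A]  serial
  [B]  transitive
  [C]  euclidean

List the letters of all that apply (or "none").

(A) serial: every world has an R-successor.
(B) not transitive: a R c and c R b but not a R b.
(C) not euclidean: a R c and a R a but not c R a.

A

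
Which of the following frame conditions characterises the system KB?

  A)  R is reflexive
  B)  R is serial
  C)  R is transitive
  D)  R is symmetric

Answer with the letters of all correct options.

(A) this class determines T (= KT), not KB.
(B) this class determines D, not KB.
(C) this class determines K4, not KB.
(D) KB is sound and complete for exactly this class.

D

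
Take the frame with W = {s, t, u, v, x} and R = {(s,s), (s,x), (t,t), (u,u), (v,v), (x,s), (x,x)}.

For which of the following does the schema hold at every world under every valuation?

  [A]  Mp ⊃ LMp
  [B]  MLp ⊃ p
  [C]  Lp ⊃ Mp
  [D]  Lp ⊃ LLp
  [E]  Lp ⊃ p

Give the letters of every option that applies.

R is reflexive: each world relates to itself.
R is symmetric: every R-edge is matched by its reverse.
R is transitive: R is closed under composition.
R is euclidean: any two R-successors of the same world are R-related.
R is serial: every world has an R-successor.
(A) Mp ⊃ LMp (axiom 5) characterises the euclidean frames. R is euclidean — valid.
(B) MLp ⊃ p is the dual of axiom B, which corresponds to symmetry. R is symmetric — valid.
(C) Lp ⊃ Mp is axiom D, which corresponds to seriality. R is serial — valid.
(D) Lp ⊃ LLp is axiom 4, which corresponds to transitivity. R is transitive — valid.
(E) axiom T: valid iff R is reflexive. R is reflexive — valid.

A, B, C, D, E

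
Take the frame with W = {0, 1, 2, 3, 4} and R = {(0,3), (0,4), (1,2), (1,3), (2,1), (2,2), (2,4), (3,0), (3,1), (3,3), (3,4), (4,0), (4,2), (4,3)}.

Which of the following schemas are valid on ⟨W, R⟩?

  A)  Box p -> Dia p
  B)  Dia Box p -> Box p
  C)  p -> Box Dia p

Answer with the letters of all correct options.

R is symmetric: every R-edge is matched by its reverse.
R is not euclidean: 1 R 2 and 1 R 3 but not 2 R 3.
R is serial: every world has an R-successor.
(A) axiom D: valid iff R is serial. R is serial — valid.
(B) Dia Box p -> Box p is the dual of axiom 5, which corresponds to the euclidean property. R is not euclidean — not valid.
(C) p -> Box Dia p is axiom B; it is valid on a frame exactly when R is symmetric. R is symmetric, so valid.

A, C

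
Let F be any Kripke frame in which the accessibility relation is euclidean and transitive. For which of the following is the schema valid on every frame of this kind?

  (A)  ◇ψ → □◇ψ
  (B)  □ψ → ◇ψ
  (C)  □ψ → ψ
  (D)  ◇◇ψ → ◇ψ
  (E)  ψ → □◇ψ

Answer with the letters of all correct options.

(A) ◇ψ → □◇ψ is axiom 5; it is valid on a frame exactly when R is euclidean. Every such R is euclidean, so valid.
(B) axiom D: valid iff R is serial. Such an R need not be serial — not valid.
(C) axiom T: valid iff R is reflexive. Such an R need not be reflexive — not valid.
(D) the dual of axiom 4: valid iff R is transitive. Every such R is transitive — valid.
(E) ψ → □◇ψ is axiom B, which corresponds to symmetry. Such an R need not be symmetric — not valid.

A, D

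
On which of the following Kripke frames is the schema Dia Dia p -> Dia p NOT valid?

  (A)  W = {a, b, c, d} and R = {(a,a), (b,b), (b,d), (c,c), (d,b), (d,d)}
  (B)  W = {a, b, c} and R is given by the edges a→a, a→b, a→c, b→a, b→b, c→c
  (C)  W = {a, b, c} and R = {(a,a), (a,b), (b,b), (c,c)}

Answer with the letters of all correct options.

The schema Dia Dia p -> Dia p is the dual of axiom 4; it is valid on a frame iff R is transitive.
(A) R is transitive (R is closed under composition), so the schema is valid here.
(B) R is not transitive (b R a and a R c but not b R c), so the schema fails here.
(C) R is transitive (R is closed under composition), so the schema is valid here.

B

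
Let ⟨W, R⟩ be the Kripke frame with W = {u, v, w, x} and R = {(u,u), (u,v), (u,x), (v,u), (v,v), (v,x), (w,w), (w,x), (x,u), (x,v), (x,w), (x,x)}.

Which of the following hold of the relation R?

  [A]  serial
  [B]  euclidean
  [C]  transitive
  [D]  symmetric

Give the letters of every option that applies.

A, D

(A) serial: every world has an R-successor.
(B) not euclidean: x R u and x R w but not u R w.
(C) not transitive: u R x and x R w but not u R w.
(D) symmetric: every R-edge is matched by its reverse.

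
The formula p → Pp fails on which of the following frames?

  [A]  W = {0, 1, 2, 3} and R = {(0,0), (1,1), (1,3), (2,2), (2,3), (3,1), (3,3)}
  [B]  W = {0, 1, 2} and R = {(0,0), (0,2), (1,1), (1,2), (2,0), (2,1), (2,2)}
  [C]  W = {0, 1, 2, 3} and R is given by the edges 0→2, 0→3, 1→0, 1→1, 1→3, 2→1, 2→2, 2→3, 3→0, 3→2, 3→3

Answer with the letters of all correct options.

The schema p → Pp is the dual of axiom T; it is valid on a frame iff R is reflexive.
(A) R is reflexive (each world relates to itself), so the schema is valid here.
(B) R is reflexive (each world relates to itself), so the schema is valid here.
(C) R is not reflexive (not 0 R 0), so the schema fails here.

C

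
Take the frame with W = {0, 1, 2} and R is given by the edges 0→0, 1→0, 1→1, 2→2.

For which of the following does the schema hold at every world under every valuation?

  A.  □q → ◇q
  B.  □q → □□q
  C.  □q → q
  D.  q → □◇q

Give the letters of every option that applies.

A, B, C

R is reflexive: each world relates to itself.
R is not symmetric: 1 R 0 but not 0 R 1.
R is transitive: R is closed under composition.
R is serial: every world has an R-successor.
(A) axiom D: valid iff R is serial. R is serial — valid.
(B) □q → □□q is axiom 4; it is valid on a frame exactly when R is transitive. R is transitive, so valid.
(C) □q → q is axiom T; it is valid on a frame exactly when R is reflexive. R is reflexive, so valid.
(D) q → □◇q is axiom B, which corresponds to symmetry. R is not symmetric — not valid.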